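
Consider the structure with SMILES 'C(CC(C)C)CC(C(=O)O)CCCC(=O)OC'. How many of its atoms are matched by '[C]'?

Check the 17 heavy atoms by environment: 13× C → match; 4× O → no.
That gives 13 matching atoms.

13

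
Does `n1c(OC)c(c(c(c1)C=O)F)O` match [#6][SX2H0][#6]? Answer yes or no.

No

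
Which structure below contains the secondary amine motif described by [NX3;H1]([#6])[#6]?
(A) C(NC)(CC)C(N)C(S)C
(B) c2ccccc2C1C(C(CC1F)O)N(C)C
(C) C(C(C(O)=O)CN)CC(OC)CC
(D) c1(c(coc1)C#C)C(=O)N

[NX3;H1]([#6])[#6] describes a trivalent nitrogen with one H, bonded to two carbons (a secondary amine).
(A) contains an N-methylamino group (-NHCH3), which satisfies every atom and bond constraint.
(B) has a dimethylamino group (-N(CH3)2) but the nitrogen has H0, not H1.
(C) has a primary amino group (-NH2) but the nitrogen has H2 and only one carbon neighbour.
(D) has a primary amide (-C(=O)NH2) but the -C(=O)NH2 nitrogen has H2, not H1.
So the answer is (A).

A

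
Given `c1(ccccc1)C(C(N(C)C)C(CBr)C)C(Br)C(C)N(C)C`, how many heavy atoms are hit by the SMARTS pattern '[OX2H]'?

0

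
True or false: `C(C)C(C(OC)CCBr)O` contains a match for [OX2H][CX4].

The pattern [OX2H][CX4] describes a hydroxyl oxygen bound to an sp3 (X4) carbon — an aliphatic alcohol.
The molecule carries a hydroxyl group (-OH), whose atoms satisfy every constraint of the query, so the pattern matches.

True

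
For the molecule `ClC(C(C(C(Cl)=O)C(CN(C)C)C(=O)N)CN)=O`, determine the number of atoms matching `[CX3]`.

3

The query [CX3] means: C with X3: aliphatic carbon with exactly 3 total connections.
Check the 18 heavy atoms by environment: 7× C (X4) → no; 3× C (X3) → match; 3× O (X1) → no; 2× Cl (X1) → no; 3× N (X3) → no.
That gives 3 matching atoms.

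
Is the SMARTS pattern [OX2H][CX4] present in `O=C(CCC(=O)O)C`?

No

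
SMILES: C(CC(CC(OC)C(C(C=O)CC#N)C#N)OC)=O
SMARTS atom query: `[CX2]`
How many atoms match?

The query [CX2] means: C with X2: aliphatic carbon with exactly 2 total connections.
Check the 19 heavy atoms by environment: 9× C (X4) → no; 2× C (X2) → match; 2× N (X1) → no; 2× C (X3) → no; 2× O (X1) → no; 2× O (X2) → no.
That gives 2 matching atoms.

2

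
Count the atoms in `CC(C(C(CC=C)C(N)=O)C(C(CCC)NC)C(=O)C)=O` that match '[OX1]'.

The query [OX1] means: aliphatic oxygen with one total connection — typically a carbonyl =O or an oxide.
Check the 21 heavy atoms by environment: 11× C (X4) → no; 5× C (X3) → no; 3× O (X1) → match; 2× N (X3) → no.
That gives 3 matching atoms.

3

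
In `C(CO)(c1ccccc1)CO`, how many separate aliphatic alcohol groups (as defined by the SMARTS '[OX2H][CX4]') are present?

2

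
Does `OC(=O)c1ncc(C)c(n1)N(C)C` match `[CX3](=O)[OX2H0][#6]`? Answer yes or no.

No

The pattern [CX3](=O)[OX2H0][#6] describes a carbonyl carbon bonded to an oxygen that is itself bonded to carbon (no H on that O) — an ester.
The closest candidate here is a carboxylic acid group (-C(=O)OH), but the singly-bonded O carries H (OX2H1, not H0). No other fragment satisfies the full query, so there is no match.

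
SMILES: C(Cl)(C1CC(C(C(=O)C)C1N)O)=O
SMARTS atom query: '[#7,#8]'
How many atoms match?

4

Check the 13 heavy atoms by environment: 8× C → no; 3× O → match; 1× Cl → no; 1× N → match.
Summing the matching environments: 3 + 1 = 4 matching atoms.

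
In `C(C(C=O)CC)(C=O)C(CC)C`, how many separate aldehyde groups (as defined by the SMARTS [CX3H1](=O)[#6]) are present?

2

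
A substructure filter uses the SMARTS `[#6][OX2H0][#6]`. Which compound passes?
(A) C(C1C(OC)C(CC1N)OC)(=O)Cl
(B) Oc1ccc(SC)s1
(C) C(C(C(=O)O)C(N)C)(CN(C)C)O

[#6][OX2H0][#6] describes an aliphatic oxygen bridging two carbons with no H on the oxygen (an ether).
(A) contains a methoxy ether (-OCH3), which satisfies every atom and bond constraint.
(B) has a hydroxyl group (-OH) but the oxygen has H1, not H0 bridging two carbons.
(C) has a hydroxyl group (-OH) but the oxygen has H1, not H0 bridging two carbons.
So the answer is (A).

A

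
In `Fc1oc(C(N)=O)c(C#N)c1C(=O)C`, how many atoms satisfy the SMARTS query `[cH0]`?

4

The query [cH0] means: aromatic carbon with no attached hydrogen (substituted or ring-fusion).
Check the 14 heavy atoms by environment: 1× o (aromatic, H0) → no; 4× c (aromatic, H0) → match; 3× C (H0) → no; 2× O (H0) → no; 1× N (H2) → no; 1× N (H0) → no; 1× C (H3) → no; 1× F (H0) → no.
That gives 4 matching atoms.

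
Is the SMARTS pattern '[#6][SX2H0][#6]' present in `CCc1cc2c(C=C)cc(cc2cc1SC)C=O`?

The pattern [#6][SX2H0][#6] describes an aliphatic sulfur bridging two carbons with no H on the sulfur — a thioether.
The molecule carries a methylthio ether (-SCH3), whose atoms satisfy every constraint of the query, so the pattern matches.

Yes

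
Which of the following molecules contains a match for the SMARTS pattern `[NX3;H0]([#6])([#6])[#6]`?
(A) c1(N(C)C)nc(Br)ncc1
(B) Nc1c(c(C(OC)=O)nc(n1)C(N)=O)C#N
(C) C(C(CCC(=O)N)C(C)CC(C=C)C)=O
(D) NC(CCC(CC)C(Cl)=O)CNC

A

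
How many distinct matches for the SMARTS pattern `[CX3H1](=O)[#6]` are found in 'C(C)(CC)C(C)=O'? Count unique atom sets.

[CX3H1](=O)[#6] is the SMARTS for an aldehyde: an sp2 carbon with one H, double-bonded to O and single-bonded to carbon.
The molecule has an acetyl/ketone group (-C(=O)CH3), but the carbonyl carbon has H0 (two carbon neighbours), not H1; nothing else fits, so there are 0 matches.

0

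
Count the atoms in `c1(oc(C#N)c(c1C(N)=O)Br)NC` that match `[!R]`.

8

The query [!R] means: !R matches any atom not in a ring.
Check the 13 heavy atoms by environment: 1× o (aromatic, in 5-ring) → no; 4× c (aromatic, in 5-ring) → no; 3× N (acyclic) → match; 3× C (acyclic) → match; 1× O (acyclic) → match; 1× Br (acyclic) → match.
Summing the matching environments: 3 + 3 + 1 + 1 = 8 matching atoms.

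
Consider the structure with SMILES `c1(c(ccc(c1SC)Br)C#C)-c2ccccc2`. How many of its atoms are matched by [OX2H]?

The query [OX2H] means: aliphatic oxygen with two connections, one of which is H — an -OH oxygen.
Check the 17 heavy atoms by environment: 7× c (aromatic, H1, X3) → no; 5× c (aromatic, H0, X3) → no; 1× Br (H0, X1) → no; 1× S (H0, X2) → no; 1× C (H3, X4) → no; 1× C (H0, X2) → no; 1× C (H1, X2) → no.
No environment satisfies the query, so 0 matching atoms.

0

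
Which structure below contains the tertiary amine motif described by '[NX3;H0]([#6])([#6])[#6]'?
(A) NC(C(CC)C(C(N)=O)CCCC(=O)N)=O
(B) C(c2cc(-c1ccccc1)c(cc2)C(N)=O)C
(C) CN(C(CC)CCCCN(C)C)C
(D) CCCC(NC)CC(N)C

[NX3;H0]([#6])([#6])[#6] describes a trivalent nitrogen with no H, bonded to three carbons (a tertiary amine).
(A) has a primary amide (-C(=O)NH2) but the amide nitrogen has H2 and only one carbon neighbour.
(B) has a primary amide (-C(=O)NH2) but the amide nitrogen has H2 and only one carbon neighbour.
(C) contains a dimethylamino group (-N(CH3)2), which satisfies every atom and bond constraint.
(D) has a primary amino group (-NH2) but the nitrogen has H2, not H0 with three carbons.
So the answer is (C).

C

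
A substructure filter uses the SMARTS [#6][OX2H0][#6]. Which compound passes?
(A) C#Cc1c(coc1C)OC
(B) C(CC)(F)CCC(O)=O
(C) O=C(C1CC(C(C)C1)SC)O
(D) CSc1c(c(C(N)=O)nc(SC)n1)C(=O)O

[#6][OX2H0][#6] describes an aliphatic oxygen bridging two carbons with no H on the oxygen (an ether).
(A) contains a methoxy ether (-OCH3), which satisfies every atom and bond constraint.
(B) has a carboxylic acid group (-C(=O)OH) but the -OH oxygen has H1; the =O is OX1, not OX2.
(C) has a carboxylic acid group (-C(=O)OH) but the -OH oxygen has H1; the =O is OX1, not OX2.
(D) has a carboxylic acid group (-C(=O)OH) but the -OH oxygen has H1; the =O is OX1, not OX2.
So the answer is (A).

A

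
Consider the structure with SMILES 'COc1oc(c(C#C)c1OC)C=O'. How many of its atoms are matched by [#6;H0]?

The query [#6;H0] means: any carbon with no attached hydrogen.
Check the 13 heavy atoms by environment: 1× o (aromatic, H0) → no; 4× c (aromatic, H0) → match; 3× O (H0) → no; 2× C (H3) → no; 1× C (H0) → match; 2× C (H1) → no.
Summing the matching environments: 4 + 1 = 5 matching atoms.

5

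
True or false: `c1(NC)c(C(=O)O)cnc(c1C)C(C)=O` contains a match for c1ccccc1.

The pattern c1ccccc1 describes six aromatic carbons in a ring — a benzene ring.
The closest candidate here is a methyl group (-CH3), but no six-membered all-carbon aromatic ring is present. No other fragment satisfies the full query, so there is no match.

False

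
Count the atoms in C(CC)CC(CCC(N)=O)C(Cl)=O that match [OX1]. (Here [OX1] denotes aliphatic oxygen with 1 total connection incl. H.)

2

The query [OX1] means: aliphatic oxygen with one total connection — typically a carbonyl =O or an oxide.
Check the 13 heavy atoms by environment: 7× C (X4) → no; 2× C (X3) → no; 2× O (X1) → match; 1× N (X3) → no; 1× Cl (X1) → no.
That gives 2 matching atoms.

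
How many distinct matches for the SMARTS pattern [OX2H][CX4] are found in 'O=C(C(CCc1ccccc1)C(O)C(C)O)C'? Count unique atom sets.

[OX2H][CX4] is the SMARTS for an aliphatic alcohol: a hydroxyl oxygen bound to an sp3 (X4) carbon.
The molecule carries 2 separate instances of a hydroxyl group (-OH) meeting every constraint; each maps to a distinct set of atoms, giving 2 matches.

2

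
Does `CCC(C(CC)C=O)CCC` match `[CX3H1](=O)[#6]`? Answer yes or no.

Yes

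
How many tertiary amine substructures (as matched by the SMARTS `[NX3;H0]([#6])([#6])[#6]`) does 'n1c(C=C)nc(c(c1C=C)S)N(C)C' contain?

1

[NX3;H0]([#6])([#6])[#6] is the SMARTS for a tertiary amine: a trivalent nitrogen with no H, bonded to three carbons.
Exactly one fragment in the molecule meets all constraints, giving 1 match.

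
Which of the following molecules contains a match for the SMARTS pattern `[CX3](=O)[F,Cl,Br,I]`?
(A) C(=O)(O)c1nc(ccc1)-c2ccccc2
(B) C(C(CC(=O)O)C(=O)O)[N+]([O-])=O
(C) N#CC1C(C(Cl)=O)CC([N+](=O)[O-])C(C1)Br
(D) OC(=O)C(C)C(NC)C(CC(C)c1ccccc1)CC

C

[CX3](=O)[F,Cl,Br,I] describes a carbonyl carbon bonded to a halogen (an acyl halide).
(A) has a carboxylic acid group (-C(=O)OH) but the carbonyl is bonded to -OH, not to a halogen.
(B) has a carboxylic acid group (-C(=O)OH) but the carbonyl is bonded to -OH, not to a halogen.
(C) contains an acyl chloride (-C(=O)Cl), which satisfies every atom and bond constraint.
(D) has a carboxylic acid group (-C(=O)OH) but the carbonyl is bonded to -OH, not to a halogen.
So the answer is (C).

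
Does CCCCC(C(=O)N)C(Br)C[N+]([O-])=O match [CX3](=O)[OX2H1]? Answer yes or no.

The pattern [CX3](=O)[OX2H1] describes an sp2 carbon double-bonded to O and single-bonded to an -OH oxygen — a carboxylic acid.
The closest candidate here is a primary amide (-C(=O)NH2), but the carbonyl is bonded to N, not to an -OH oxygen. No other fragment satisfies the full query, so there is no match.

No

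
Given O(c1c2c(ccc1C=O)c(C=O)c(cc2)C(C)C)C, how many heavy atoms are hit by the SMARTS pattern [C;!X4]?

The query [C;!X4] means: aliphatic carbon that does not have four total connections.
Check the 19 heavy atoms by environment: 10× c (aromatic, X3) → no; 1× O (X2) → no; 4× C (X4) → no; 2× C (X3) → match; 2× O (X1) → no.
That gives 2 matching atoms.

2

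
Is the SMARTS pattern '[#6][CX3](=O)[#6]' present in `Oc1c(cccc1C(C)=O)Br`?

Yes

The pattern [#6][CX3](=O)[#6] describes a carbonyl carbon (no H) flanked by two carbons — a ketone.
The molecule carries an acetyl/ketone group (-C(=O)CH3), whose atoms satisfy every constraint of the query, so the pattern matches.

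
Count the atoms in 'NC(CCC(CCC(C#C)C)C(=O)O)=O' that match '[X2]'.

3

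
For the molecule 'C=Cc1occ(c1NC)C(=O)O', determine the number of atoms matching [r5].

The query [r5] means: r5 matches atoms in a five-membered ring.
Check the 12 heavy atoms by environment: 1× o (aromatic, in 5-ring) → match; 4× c (aromatic, in 5-ring) → match; 4× C (acyclic) → no; 2× O (acyclic) → no; 1× N (acyclic) → no.
Summing the matching environments: 1 + 4 = 5 matching atoms.

5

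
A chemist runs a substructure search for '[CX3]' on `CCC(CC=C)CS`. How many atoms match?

2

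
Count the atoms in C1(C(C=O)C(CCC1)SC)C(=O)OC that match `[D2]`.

6

The query [D2] means: atom with exactly two heavy-atom neighbours.
Check the 14 heavy atoms by environment: 4× C (D3) → no; 4× C (D2) → match; 1× S (D2) → match; 2× C (D1) → no; 2× O (D1) → no; 1× O (D2) → match.
Summing the matching environments: 4 + 1 + 1 = 6 matching atoms.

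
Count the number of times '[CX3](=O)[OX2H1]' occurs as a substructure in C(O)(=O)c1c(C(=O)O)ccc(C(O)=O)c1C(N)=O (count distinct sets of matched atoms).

3

[CX3](=O)[OX2H1] is the SMARTS for a carboxylic acid: an sp2 carbon double-bonded to O and single-bonded to an -OH oxygen.
The molecule carries 3 separate instances of a carboxylic acid group (-C(=O)OH) meeting every constraint; each maps to a distinct set of atoms, giving 3 matches.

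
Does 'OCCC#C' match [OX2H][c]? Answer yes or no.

No

The pattern [OX2H][c] describes a hydroxyl oxygen attached to an aromatic carbon — a phenol.
The closest candidate here is a hydroxyl group (-OH), but the -OH is on an aliphatic carbon, not an aromatic c. No other fragment satisfies the full query, so there is no match.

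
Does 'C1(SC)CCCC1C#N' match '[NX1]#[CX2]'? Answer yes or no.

Yes

The pattern [NX1]#[CX2] describes a nitrogen triple-bonded to a two-connected carbon — a nitrile.
The molecule carries a nitrile (-C#N), whose atoms satisfy every constraint of the query, so the pattern matches.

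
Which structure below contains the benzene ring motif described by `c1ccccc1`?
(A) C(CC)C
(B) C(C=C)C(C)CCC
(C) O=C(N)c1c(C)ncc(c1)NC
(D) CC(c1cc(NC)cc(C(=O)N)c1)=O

c1ccccc1 describes six aromatic carbons in a ring (a benzene ring).
(A) has a methyl group (-CH3) but no six-membered all-carbon aromatic ring is present.
(B) has a methyl group (-CH3) but no six-membered all-carbon aromatic ring is present.
(C) has a methyl group (-CH3) but no six-membered all-carbon aromatic ring is present.
(D) contains the required atom environment, so the pattern matches.
So the answer is (D).

D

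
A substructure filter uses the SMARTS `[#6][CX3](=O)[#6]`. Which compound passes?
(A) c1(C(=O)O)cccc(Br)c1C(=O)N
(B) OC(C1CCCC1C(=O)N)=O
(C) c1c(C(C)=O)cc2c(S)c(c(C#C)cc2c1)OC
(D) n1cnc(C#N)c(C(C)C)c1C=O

[#6][CX3](=O)[#6] describes a carbonyl carbon (no H) flanked by two carbons (a ketone).
(A) has a carboxylic acid group (-C(=O)OH) but one neighbour of the carbonyl carbon is O, not C.
(B) has a primary amide (-C(=O)NH2) but one neighbour of the carbonyl carbon is N, not C.
(C) contains an acetyl/ketone group (-C(=O)CH3), which satisfies every atom and bond constraint.
(D) has an aldehyde (-CHO) but the carbonyl carbon has H1, so it is not flanked by two carbons.
So the answer is (C).

C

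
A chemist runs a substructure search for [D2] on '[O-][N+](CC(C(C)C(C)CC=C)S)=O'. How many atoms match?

3

Check the 13 heavy atoms by environment: 3× C (D2) → match; 3× C (D3) → no; 1× S (D1) → no; 1× N (charge +1, D3) → no; 1× O (charge -1, D1) → no; 1× O (D1) → no; 3× C (D1) → no.
That gives 3 matching atoms.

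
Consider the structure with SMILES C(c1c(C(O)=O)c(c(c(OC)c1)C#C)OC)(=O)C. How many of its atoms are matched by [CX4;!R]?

Check the 18 heavy atoms by environment: 6× c (aromatic, X3, in 6-ring) → no; 2× C (X3, acyclic) → no; 2× O (X1, acyclic) → no; 3× O (X2, acyclic) → no; 3× C (X4, acyclic) → match; 2× C (X2, acyclic) → no.
That gives 3 matching atoms.

3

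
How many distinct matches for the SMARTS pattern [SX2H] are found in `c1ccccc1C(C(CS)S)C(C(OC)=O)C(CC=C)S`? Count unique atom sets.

[SX2H] is the SMARTS for a thiol: an aliphatic sulfur with two connections, one being H.
The molecule carries 3 separate instances of a thiol (-SH) meeting every constraint; each maps to a distinct set of atoms, giving 3 matches.

3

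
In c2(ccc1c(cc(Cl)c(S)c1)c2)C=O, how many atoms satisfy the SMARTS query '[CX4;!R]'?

0

The query [CX4;!R] means: aliphatic carbon with four total connections, not in a ring.
Check the 14 heavy atoms by environment: 10× c (aromatic, X3, in 6-ring) → no; 1× C (X3, acyclic) → no; 1× O (X1, acyclic) → no; 1× S (X2, acyclic) → no; 1× Cl (X1, acyclic) → no.
No environment satisfies the query, so 0 matching atoms.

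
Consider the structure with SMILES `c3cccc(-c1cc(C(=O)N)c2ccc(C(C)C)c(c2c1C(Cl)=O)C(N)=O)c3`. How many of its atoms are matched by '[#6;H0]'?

The query [#6;H0] means: any carbon with no attached hydrogen.
Check the 28 heavy atoms by environment: 8× c (aromatic, H0) → match; 8× c (aromatic, H1) → no; 3× C (H0) → match; 3× O (H0) → no; 2× N (H2) → no; 1× C (H1) → no; 2× C (H3) → no; 1× Cl (H0) → no.
Summing the matching environments: 8 + 3 = 11 matching atoms.

11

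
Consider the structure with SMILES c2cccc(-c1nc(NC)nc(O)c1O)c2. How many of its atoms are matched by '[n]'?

2

The query [n] means: lowercase n matches aromatic nitrogen only.
Check the 16 heavy atoms by environment: 2× n (aromatic) → match; 10× c (aromatic) → no; 2× O → no; 1× N → no; 1× C → no.
That gives 2 matching atoms.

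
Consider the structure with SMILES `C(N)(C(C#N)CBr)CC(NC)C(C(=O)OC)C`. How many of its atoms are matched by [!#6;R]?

0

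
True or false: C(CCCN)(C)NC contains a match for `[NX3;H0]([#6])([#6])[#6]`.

The pattern [NX3;H0]([#6])([#6])[#6] describes a trivalent nitrogen with no H, bonded to three carbons — a tertiary amine.
The closest candidate here is a primary amino group (-NH2), but the nitrogen has H2, not H0 with three carbons. No other fragment satisfies the full query, so there is no match.

False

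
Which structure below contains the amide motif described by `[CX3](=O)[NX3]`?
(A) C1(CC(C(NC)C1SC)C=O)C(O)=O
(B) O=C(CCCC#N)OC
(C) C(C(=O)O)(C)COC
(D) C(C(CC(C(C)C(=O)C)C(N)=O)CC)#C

D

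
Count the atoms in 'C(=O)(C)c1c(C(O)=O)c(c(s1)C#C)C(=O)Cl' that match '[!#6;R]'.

The query [!#6;R] means: non-carbon atom that is part of a ring.
Check the 16 heavy atoms by environment: 1× s (aromatic, in 5-ring) → match; 4× c (aromatic, in 5-ring) → no; 6× C (acyclic) → no; 4× O (acyclic) → no; 1× Cl (acyclic) → no.
That gives 1 matching atom.

1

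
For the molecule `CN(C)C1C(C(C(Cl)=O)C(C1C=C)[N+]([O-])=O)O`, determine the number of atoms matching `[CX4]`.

7

The query [CX4] means: C with X4: aliphatic carbon with exactly 4 total connections (bonds + H).
Check the 17 heavy atoms by environment: 7× C (X4) → match; 3× C (X3) → no; 2× O (X1) → no; 1× Cl (X1) → no; 1× N (charge +1, X3) → no; 1× O (charge -1, X1) → no; 1× N (X3) → no; 1× O (X2) → no.
That gives 7 matching atoms.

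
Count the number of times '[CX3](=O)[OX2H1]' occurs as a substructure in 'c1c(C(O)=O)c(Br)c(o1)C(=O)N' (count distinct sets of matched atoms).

1

[CX3](=O)[OX2H1] is the SMARTS for a carboxylic acid: an sp2 carbon double-bonded to O and single-bonded to an -OH oxygen.
Exactly one fragment in the molecule meets all constraints, giving 1 match.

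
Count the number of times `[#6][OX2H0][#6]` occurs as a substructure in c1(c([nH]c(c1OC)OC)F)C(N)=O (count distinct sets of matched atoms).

[#6][OX2H0][#6] is the SMARTS for an ether: an aliphatic oxygen bridging two carbons with no H on the oxygen.
The molecule carries 2 separate instances of a methoxy ether (-OCH3) meeting every constraint; each maps to a distinct set of atoms, giving 2 matches.

2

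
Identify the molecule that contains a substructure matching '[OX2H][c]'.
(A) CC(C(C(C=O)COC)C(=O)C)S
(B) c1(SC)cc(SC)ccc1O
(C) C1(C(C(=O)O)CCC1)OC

B

[OX2H][c] describes a hydroxyl oxygen attached to an aromatic carbon (a phenol).
(A) has a methoxy ether (-OCH3) but the oxygen has H0, not H1.
(B) contains a hydroxyl group (-OH), which satisfies every atom and bond constraint.
(C) has a methoxy ether (-OCH3) but the oxygen has H0, not H1.
So the answer is (B).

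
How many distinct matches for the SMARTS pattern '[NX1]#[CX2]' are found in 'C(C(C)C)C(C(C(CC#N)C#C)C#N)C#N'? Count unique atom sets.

3

[NX1]#[CX2] is the SMARTS for a nitrile: a nitrogen triple-bonded to a two-connected carbon.
The molecule carries 3 separate instances of a nitrile (-C#N) meeting every constraint; each maps to a distinct set of atoms, giving 3 matches.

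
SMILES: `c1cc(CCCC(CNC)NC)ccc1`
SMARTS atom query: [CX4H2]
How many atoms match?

4

The query [CX4H2] means: sp3 carbon (X4) with exactly two hydrogens.
Check the 15 heavy atoms by environment: 4× C (H2, X4) → match; 1× C (H1, X4) → no; 2× N (H1, X3) → no; 2× C (H3, X4) → no; 1× c (aromatic, H0, X3) → no; 5× c (aromatic, H1, X3) → no.
That gives 4 matching atoms.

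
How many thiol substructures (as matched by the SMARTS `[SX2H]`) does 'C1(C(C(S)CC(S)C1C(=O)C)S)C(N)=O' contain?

[SX2H] is the SMARTS for a thiol: an aliphatic sulfur with two connections, one being H.
The molecule carries 3 separate instances of a thiol (-SH) meeting every constraint; each maps to a distinct set of atoms, giving 3 matches.

3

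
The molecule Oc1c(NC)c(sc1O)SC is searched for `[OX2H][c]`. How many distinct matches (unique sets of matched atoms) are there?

2

[OX2H][c] is the SMARTS for a phenol: a hydroxyl oxygen attached to an aromatic carbon.
The molecule carries 2 separate instances of a hydroxyl group (-OH) meeting every constraint; each maps to a distinct set of atoms, giving 2 matches.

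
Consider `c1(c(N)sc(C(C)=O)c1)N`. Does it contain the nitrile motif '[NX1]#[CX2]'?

No

The pattern [NX1]#[CX2] describes a nitrogen triple-bonded to a two-connected carbon — a nitrile.
The closest candidate here is a primary amino group (-NH2), but the nitrogen is NX3 (three connections), not NX1 triple-bonded. No other fragment satisfies the full query, so there is no match.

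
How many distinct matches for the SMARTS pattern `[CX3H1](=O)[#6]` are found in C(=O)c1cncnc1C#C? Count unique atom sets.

1

[CX3H1](=O)[#6] is the SMARTS for an aldehyde: an sp2 carbon with one H, double-bonded to O and single-bonded to carbon.
Exactly one fragment in the molecule meets all constraints, giving 1 match.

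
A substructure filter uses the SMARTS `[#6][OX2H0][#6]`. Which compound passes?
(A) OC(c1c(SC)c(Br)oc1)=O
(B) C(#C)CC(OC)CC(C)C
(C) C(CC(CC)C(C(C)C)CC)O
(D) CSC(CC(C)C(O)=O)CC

B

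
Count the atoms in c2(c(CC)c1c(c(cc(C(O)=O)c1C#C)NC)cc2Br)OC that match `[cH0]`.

8

The query [cH0] means: aromatic carbon with no attached hydrogen (substituted or ring-fusion).
Check the 22 heavy atoms by environment: 8× c (aromatic, H0) → match; 2× c (aromatic, H1) → no; 1× Br (H0) → no; 2× C (H0) → no; 2× O (H0) → no; 1× O (H1) → no; 1× C (H1) → no; 3× C (H3) → no; 1× C (H2) → no; 1× N (H1) → no.
That gives 8 matching atoms.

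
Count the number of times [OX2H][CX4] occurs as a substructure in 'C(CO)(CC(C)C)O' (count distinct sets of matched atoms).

2

[OX2H][CX4] is the SMARTS for an aliphatic alcohol: a hydroxyl oxygen bound to an sp3 (X4) carbon.
The molecule carries 2 separate instances of a hydroxyl group (-OH) meeting every constraint; each maps to a distinct set of atoms, giving 2 matches.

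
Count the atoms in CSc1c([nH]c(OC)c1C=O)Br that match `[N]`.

0

Check the 12 heavy atoms by environment: 1× n (aromatic) → no; 4× c (aromatic) → no; 1× Br → no; 2× O → no; 3× C → no; 1× S → no.
No environment satisfies the query, so 0 matching atoms.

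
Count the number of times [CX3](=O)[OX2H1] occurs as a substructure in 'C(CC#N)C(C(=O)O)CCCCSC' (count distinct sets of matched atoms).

1

[CX3](=O)[OX2H1] is the SMARTS for a carboxylic acid: an sp2 carbon double-bonded to O and single-bonded to an -OH oxygen.
Exactly one fragment in the molecule meets all constraints, giving 1 match.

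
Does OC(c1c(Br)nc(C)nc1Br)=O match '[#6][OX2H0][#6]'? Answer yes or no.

The pattern [#6][OX2H0][#6] describes an aliphatic oxygen bridging two carbons with no H on the oxygen — an ether.
The closest candidate here is a carboxylic acid group (-C(=O)OH), but the -OH oxygen has H1; the =O is OX1, not OX2. No other fragment satisfies the full query, so there is no match.

No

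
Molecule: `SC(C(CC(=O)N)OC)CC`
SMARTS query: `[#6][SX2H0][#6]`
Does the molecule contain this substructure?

No

The pattern [#6][SX2H0][#6] describes an aliphatic sulfur bridging two carbons with no H on the sulfur — a thioether.
The closest candidate here is a methoxy ether (-OCH3), but the bridging atom is O, not S. No other fragment satisfies the full query, so there is no match.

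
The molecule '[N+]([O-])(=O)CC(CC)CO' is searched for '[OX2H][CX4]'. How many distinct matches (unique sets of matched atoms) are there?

[OX2H][CX4] is the SMARTS for an aliphatic alcohol: a hydroxyl oxygen bound to an sp3 (X4) carbon.
Exactly one fragment in the molecule meets all constraints, giving 1 match.

1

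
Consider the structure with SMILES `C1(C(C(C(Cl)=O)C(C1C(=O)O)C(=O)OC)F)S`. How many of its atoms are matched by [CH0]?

The query [CH0] means: aliphatic carbon with no attached hydrogen.
Check the 17 heavy atoms by environment: 5× C (H1) → no; 1× F (H0) → no; 1× S (H1) → no; 3× C (H0) → match; 4× O (H0) → no; 1× Cl (H0) → no; 1× C (H3) → no; 1× O (H1) → no.
That gives 3 matching atoms.

3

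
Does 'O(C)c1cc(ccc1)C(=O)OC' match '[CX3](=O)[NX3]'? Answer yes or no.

No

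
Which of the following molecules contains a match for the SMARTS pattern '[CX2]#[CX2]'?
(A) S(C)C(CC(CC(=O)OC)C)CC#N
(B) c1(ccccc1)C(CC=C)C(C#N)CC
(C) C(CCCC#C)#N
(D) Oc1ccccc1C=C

[CX2]#[CX2] describes a carbon-carbon triple bond (an alkyne).
(A) has a nitrile (-C#N) but the triple bond is C#N, not C#C.
(B) has a vinyl group (-CH=CH2) but the C=C is a double bond; both carbons are CX3, not CX2.
(C) contains an ethynyl group (-C#CH), which satisfies every atom and bond constraint.
(D) has a vinyl group (-CH=CH2) but the C=C is a double bond; both carbons are CX3, not CX2.
So the answer is (C).

C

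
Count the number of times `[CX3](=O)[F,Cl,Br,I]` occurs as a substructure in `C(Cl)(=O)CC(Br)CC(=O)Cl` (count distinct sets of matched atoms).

2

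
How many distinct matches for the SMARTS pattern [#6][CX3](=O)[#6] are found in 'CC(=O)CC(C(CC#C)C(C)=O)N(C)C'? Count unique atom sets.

2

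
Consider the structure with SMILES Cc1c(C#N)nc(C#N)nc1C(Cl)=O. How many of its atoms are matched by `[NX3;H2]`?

0

The query [NX3;H2] means: aliphatic N with 3 total connections, two of them H — an -NH2 nitrogen (amine or amide).
Check the 14 heavy atoms by environment: 2× n (aromatic, H0, X2) → no; 4× c (aromatic, H0, X3) → no; 2× C (H0, X2) → no; 2× N (H0, X1) → no; 1× C (H0, X3) → no; 1× O (H0, X1) → no; 1× Cl (H0, X1) → no; 1× C (H3, X4) → no.
No environment satisfies the query, so 0 matching atoms.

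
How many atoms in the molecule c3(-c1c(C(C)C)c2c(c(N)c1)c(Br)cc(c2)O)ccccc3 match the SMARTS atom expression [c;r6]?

16

The query [c;r6] means: aromatic carbon that belongs to a six-membered ring.
Check the 22 heavy atoms by environment: 16× c (aromatic, in 6-ring) → match; 1× N (acyclic) → no; 1× Br (acyclic) → no; 1× O (acyclic) → no; 3× C (acyclic) → no.
That gives 16 matching atoms.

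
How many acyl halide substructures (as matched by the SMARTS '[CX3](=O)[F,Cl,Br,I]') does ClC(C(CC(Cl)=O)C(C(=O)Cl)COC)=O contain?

3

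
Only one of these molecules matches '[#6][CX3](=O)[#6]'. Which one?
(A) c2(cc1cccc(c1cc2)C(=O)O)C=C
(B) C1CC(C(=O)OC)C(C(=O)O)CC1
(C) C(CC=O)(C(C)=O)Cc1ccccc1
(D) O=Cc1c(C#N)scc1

C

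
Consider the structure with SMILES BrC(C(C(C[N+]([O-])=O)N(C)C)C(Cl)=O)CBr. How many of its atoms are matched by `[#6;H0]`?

1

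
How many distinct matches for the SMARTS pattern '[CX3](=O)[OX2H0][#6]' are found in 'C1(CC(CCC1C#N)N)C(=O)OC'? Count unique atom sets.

[CX3](=O)[OX2H0][#6] is the SMARTS for an ester: a carbonyl carbon bonded to an oxygen that is itself bonded to carbon (no H on that O).
Exactly one fragment in the molecule meets all constraints, giving 1 match.

1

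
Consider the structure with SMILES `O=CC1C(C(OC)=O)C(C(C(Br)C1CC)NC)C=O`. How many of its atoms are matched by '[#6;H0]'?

The query [#6;H0] means: any carbon with no attached hydrogen.
Check the 19 heavy atoms by environment: 8× C (H1) → no; 1× C (H2) → no; 3× C (H3) → no; 4× O (H0) → no; 1× Br (H0) → no; 1× C (H0) → match; 1× N (H1) → no.
That gives 1 matching atom.

1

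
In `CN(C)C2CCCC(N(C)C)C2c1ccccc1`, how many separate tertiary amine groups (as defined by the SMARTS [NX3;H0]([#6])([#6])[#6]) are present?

2

[NX3;H0]([#6])([#6])[#6] is the SMARTS for a tertiary amine: a trivalent nitrogen with no H, bonded to three carbons.
The molecule carries 2 separate instances of a dimethylamino group (-N(CH3)2) meeting every constraint; each maps to a distinct set of atoms, giving 2 matches.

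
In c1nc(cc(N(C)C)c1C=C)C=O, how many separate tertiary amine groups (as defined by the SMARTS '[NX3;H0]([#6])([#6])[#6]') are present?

[NX3;H0]([#6])([#6])[#6] is the SMARTS for a tertiary amine: a trivalent nitrogen with no H, bonded to three carbons.
Exactly one fragment in the molecule meets all constraints, giving 1 match.

1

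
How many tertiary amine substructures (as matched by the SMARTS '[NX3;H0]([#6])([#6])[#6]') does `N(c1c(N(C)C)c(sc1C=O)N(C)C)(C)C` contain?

3

[NX3;H0]([#6])([#6])[#6] is the SMARTS for a tertiary amine: a trivalent nitrogen with no H, bonded to three carbons.
The molecule carries 3 separate instances of a dimethylamino group (-N(CH3)2) meeting every constraint; each maps to a distinct set of atoms, giving 3 matches.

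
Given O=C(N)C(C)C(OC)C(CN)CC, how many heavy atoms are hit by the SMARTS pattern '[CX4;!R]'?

8

The query [CX4;!R] means: aliphatic carbon with four total connections, not in a ring.
Check the 13 heavy atoms by environment: 8× C (X4, acyclic) → match; 1× O (X2, acyclic) → no; 1× C (X3, acyclic) → no; 1× O (X1, acyclic) → no; 2× N (X3, acyclic) → no.
That gives 8 matching atoms.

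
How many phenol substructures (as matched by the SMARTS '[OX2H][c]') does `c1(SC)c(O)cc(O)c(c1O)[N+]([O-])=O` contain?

[OX2H][c] is the SMARTS for a phenol: a hydroxyl oxygen attached to an aromatic carbon.
The molecule carries 3 separate instances of a hydroxyl group (-OH) meeting every constraint; each maps to a distinct set of atoms, giving 3 matches.

3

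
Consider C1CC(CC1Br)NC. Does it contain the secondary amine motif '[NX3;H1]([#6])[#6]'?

Yes

The pattern [NX3;H1]([#6])[#6] describes a trivalent nitrogen with one H, bonded to two carbons — a secondary amine.
The molecule carries an N-methylamino group (-NHCH3), whose atoms satisfy every constraint of the query, so the pattern matches.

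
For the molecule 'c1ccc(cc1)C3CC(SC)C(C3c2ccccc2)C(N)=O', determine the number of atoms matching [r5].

The query [r5] means: r5 matches atoms in a five-membered ring.
Check the 22 heavy atoms by environment: 5× C (in 5-ring) → match; 1× S (acyclic) → no; 2× C (acyclic) → no; 12× c (aromatic, in 6-ring) → no; 1× O (acyclic) → no; 1× N (acyclic) → no.
That gives 5 matching atoms.

5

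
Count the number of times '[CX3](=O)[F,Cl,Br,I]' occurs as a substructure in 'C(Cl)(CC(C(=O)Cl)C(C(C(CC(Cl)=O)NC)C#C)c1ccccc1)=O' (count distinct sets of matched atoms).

3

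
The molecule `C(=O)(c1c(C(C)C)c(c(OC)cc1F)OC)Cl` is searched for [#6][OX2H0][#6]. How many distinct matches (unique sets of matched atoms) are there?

2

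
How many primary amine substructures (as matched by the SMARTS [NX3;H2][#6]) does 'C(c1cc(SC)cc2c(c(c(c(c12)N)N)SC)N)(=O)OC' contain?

[NX3;H2][#6] is the SMARTS for a primary amine: a trivalent nitrogen with two H attached to carbon.
The molecule carries 3 separate instances of a primary amino group (-NH2) meeting every constraint; each maps to a distinct set of atoms, giving 3 matches.

3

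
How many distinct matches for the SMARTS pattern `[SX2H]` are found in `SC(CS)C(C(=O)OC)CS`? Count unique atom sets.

3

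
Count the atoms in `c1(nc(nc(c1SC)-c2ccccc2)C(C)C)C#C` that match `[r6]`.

The query [r6] means: r6 matches atoms in a six-membered ring.
Check the 19 heavy atoms by environment: 2× n (aromatic, in 6-ring) → match; 10× c (aromatic, in 6-ring) → match; 1× S (acyclic) → no; 6× C (acyclic) → no.
Summing the matching environments: 2 + 10 = 12 matching atoms.

12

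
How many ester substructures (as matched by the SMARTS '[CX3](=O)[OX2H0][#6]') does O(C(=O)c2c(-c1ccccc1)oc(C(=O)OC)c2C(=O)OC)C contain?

3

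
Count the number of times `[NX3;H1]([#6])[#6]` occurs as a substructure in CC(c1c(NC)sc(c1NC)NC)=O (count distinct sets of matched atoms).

[NX3;H1]([#6])[#6] is the SMARTS for a secondary amine: a trivalent nitrogen with one H, bonded to two carbons.
The molecule carries 3 separate instances of an N-methylamino group (-NHCH3) meeting every constraint; each maps to a distinct set of atoms, giving 3 matches.

3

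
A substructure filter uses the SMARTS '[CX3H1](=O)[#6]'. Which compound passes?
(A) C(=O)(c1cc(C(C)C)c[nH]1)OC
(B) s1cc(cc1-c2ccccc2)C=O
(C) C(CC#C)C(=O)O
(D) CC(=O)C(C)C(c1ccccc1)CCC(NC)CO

[CX3H1](=O)[#6] describes an sp2 carbon with one H, double-bonded to O and single-bonded to carbon (an aldehyde).
(A) has a methyl-ester group (-C(=O)OCH3) but the carbonyl carbon has H0, not H1.
(B) contains an aldehyde (-CHO), which satisfies every atom and bond constraint.
(C) has a carboxylic acid group (-C(=O)OH) but the carbonyl carbon has H0 and is bonded to O, not H1.
(D) has an acetyl/ketone group (-C(=O)CH3) but the carbonyl carbon has H0 (two carbon neighbours), not H1.
So the answer is (B).

B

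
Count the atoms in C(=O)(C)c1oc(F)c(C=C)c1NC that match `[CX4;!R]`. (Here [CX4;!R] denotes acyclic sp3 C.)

2

The query [CX4;!R] means: aliphatic carbon with four total connections, not in a ring.
Check the 13 heavy atoms by environment: 1× o (aromatic, X2, in 5-ring) → no; 4× c (aromatic, X3, in 5-ring) → no; 3× C (X3, acyclic) → no; 1× O (X1, acyclic) → no; 2× C (X4, acyclic) → match; 1× F (X1, acyclic) → no; 1× N (X3, acyclic) → no.
That gives 2 matching atoms.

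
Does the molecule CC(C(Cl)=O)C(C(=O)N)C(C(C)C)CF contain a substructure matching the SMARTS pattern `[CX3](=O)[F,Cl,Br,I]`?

The pattern [CX3](=O)[F,Cl,Br,I] describes a carbonyl carbon bonded to a halogen — an acyl halide.
The molecule carries an acyl chloride (-C(=O)Cl), whose atoms satisfy every constraint of the query, so the pattern matches.

Yes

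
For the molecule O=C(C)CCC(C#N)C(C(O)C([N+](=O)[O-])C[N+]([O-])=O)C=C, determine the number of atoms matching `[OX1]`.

5

Check the 21 heavy atoms by environment: 8× C (X4) → no; 1× C (X2) → no; 1× N (X1) → no; 1× O (X2) → no; 3× C (X3) → no; 3× O (X1) → match; 2× N (charge +1, X3) → no; 2× O (charge -1, X1) → match.
Summing the matching environments: 3 + 2 = 5 matching atoms.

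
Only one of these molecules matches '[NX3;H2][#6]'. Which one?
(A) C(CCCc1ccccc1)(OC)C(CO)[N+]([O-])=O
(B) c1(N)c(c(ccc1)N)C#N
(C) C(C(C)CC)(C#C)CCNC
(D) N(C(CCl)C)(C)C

B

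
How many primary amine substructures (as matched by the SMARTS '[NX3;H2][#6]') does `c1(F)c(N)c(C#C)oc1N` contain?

[NX3;H2][#6] is the SMARTS for a primary amine: a trivalent nitrogen with two H attached to carbon.
The molecule carries 2 separate instances of a primary amino group (-NH2) meeting every constraint; each maps to a distinct set of atoms, giving 2 matches.

2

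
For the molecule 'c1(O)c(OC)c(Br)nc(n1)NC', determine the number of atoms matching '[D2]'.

4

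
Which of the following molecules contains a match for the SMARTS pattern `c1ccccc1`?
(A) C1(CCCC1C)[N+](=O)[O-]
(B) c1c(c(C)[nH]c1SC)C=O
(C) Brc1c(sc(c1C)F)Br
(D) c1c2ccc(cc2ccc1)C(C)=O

D

c1ccccc1 describes six aromatic carbons in a ring (a benzene ring).
(A) has a methyl group (-CH3) but no six-membered all-carbon aromatic ring is present.
(B) has a methyl group (-CH3) but no six-membered all-carbon aromatic ring is present.
(C) has a methyl group (-CH3) but no six-membered all-carbon aromatic ring is present.
(D) contains the required atom environment, so the pattern matches.
So the answer is (D).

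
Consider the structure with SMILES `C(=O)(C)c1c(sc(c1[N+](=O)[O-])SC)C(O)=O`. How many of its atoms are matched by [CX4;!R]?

Check the 16 heavy atoms by environment: 1× s (aromatic, X2, in 5-ring) → no; 4× c (aromatic, X3, in 5-ring) → no; 2× C (X3, acyclic) → no; 3× O (X1, acyclic) → no; 2× C (X4, acyclic) → match; 1× O (X2, acyclic) → no; 1× N (charge +1, X3, acyclic) → no; 1× O (charge -1, X1, acyclic) → no; 1× S (X2, acyclic) → no.
That gives 2 matching atoms.

2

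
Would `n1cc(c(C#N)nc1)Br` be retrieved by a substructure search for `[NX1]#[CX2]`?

The pattern [NX1]#[CX2] describes a nitrogen triple-bonded to a two-connected carbon — a nitrile.
The molecule carries a nitrile (-C#N), whose atoms satisfy every constraint of the query, so the pattern matches.

Yes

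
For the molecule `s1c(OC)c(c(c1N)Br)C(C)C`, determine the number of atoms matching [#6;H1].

1

The query [#6;H1] means: any carbon bearing exactly one hydrogen.
Check the 12 heavy atoms by environment: 1× s (aromatic, H0) → no; 4× c (aromatic, H0) → no; 1× C (H1) → match; 3× C (H3) → no; 1× N (H2) → no; 1× Br (H0) → no; 1× O (H0) → no.
That gives 1 matching atom.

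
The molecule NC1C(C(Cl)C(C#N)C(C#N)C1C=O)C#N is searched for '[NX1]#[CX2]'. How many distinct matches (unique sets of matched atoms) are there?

3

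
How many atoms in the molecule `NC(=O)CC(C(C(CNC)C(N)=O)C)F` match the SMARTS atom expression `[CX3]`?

2

The query [CX3] means: C with X3: aliphatic carbon with exactly 3 total connections.
Check the 15 heavy atoms by environment: 7× C (X4) → no; 2× C (X3) → match; 2× O (X1) → no; 3× N (X3) → no; 1× F (X1) → no.
That gives 2 matching atoms.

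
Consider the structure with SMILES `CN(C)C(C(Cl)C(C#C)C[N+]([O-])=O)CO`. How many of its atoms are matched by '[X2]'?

3

Check the 15 heavy atoms by environment: 7× C (X4) → no; 1× N (X3) → no; 1× N (charge +1, X3) → no; 1× O (charge -1, X1) → no; 1× O (X1) → no; 1× Cl (X1) → no; 2× C (X2) → match; 1× O (X2) → match.
Summing the matching environments: 2 + 1 = 3 matching atoms.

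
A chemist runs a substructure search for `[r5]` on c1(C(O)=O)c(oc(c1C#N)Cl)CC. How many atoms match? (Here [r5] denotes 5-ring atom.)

5

The query [r5] means: r5 matches atoms in a five-membered ring.
Check the 13 heavy atoms by environment: 1× o (aromatic, in 5-ring) → match; 4× c (aromatic, in 5-ring) → match; 4× C (acyclic) → no; 1× N (acyclic) → no; 2× O (acyclic) → no; 1× Cl (acyclic) → no.
Summing the matching environments: 1 + 4 = 5 matching atoms.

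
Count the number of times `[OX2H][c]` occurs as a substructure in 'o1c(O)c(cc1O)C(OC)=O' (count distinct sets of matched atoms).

2

[OX2H][c] is the SMARTS for a phenol: a hydroxyl oxygen attached to an aromatic carbon.
The molecule carries 2 separate instances of a hydroxyl group (-OH) meeting every constraint; each maps to a distinct set of atoms, giving 2 matches.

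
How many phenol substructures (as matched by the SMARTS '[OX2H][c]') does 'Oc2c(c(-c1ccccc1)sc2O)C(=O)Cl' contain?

2

[OX2H][c] is the SMARTS for a phenol: a hydroxyl oxygen attached to an aromatic carbon.
The molecule carries 2 separate instances of a hydroxyl group (-OH) meeting every constraint; each maps to a distinct set of atoms, giving 2 matches.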